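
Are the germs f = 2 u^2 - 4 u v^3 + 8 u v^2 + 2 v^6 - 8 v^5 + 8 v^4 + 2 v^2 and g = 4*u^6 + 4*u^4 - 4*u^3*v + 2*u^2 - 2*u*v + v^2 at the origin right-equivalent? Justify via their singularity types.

Yes.

The Hessian of f at 0 is [[4, 0], [0, 4]] with rank 2, so corank 0. A Groebner basis of the Jacobian ideal J(f) in C{u,v} is {u, v}; counting standard monomials gives mu = 1. Corank 0: nondegenerate Morse point, so A_1. The Hessian of g at 0 is [[4, -2], [-2, 2]] with rank 2, so corank 0. A Groebner basis of the Jacobian ideal J(g) in C{u,v} is {u, v}; counting standard monomials gives mu = 1. Corank 0: nondegenerate Morse point, so A_1. Both have type A_1, hence right-equivalent.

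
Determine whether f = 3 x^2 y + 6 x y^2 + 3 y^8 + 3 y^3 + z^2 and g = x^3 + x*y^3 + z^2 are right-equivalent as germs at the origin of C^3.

No.

The Hessian of f at 0 has rank 1. Corank 2; j^3 = 3*y*(x + y)^2 has shape L^2 M (L != M), so D-series; mu = 9 gives D_9. The Hessian of g at 0 has rank 1. Corank 2; j^3 = x^3 is a perfect cube, so E-series; the 4-jet and mu = 7 give E_7. f is D_9 but g is E_7, hence not right-equivalent.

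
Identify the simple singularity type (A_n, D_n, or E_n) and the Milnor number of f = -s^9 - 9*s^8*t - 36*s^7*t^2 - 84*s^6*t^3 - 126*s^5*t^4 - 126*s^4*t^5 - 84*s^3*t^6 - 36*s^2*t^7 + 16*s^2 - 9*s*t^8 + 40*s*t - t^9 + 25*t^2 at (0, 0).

The Hessian of f at 0 has rank 1. Corank 1: A-series; mu = 8 gives A_8.

Type A8, Milnor number mu = 8.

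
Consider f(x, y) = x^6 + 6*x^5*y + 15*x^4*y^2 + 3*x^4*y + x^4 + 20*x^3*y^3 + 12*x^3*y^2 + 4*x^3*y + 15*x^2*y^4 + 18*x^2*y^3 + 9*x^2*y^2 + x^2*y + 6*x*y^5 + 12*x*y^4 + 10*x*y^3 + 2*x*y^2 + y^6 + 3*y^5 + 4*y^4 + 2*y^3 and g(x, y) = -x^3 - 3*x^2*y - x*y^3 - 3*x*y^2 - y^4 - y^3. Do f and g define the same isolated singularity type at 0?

No.

The Hessian of f at 0 has rank 0. Corank 2; j^3 = y*(x^2 + 2*x*y + 2*y^2) splits into three distinct lines over C (the quadratic factor has nonzero discriminant), so D_4. The Hessian of g at 0 has rank 0. Corank 2; j^3 = -(x + y)^3 is a perfect cube, so E-series; the 4-jet and mu = 7 give E_7. f is D_4 but g is E_7, hence not right-equivalent.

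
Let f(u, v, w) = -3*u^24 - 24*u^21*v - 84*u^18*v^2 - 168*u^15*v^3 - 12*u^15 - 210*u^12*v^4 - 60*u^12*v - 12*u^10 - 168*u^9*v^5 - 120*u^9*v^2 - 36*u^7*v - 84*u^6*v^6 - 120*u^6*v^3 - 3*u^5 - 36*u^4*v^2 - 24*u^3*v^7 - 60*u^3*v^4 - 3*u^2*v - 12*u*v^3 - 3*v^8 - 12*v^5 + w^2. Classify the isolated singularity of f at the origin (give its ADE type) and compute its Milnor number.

Type D_9, Milnor number mu = 9.

The Hessian of f at 0 is [[0, 0, 0], [0, 0, 0], [0, 0, 2]] with rank 1, so corank 2. A Groebner basis of the Jacobian ideal J(f) in C{u,v,w} is {u^4, u^3*v - u^2 - 2*u*v^2, u^3/2 + u^2*v^2, u*v/2 + v^3, w}; counting standard monomials gives mu = 9. Corank 2; j^3 = -3*u^2*v has shape L^2 M (L != M), so D-series; mu = 9 gives D_9.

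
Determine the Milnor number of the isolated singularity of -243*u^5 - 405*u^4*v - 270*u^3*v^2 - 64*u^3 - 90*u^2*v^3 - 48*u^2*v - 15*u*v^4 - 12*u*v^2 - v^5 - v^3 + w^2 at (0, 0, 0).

8

The Hessian of f at 0 is [[0, 0, 0], [0, 0, 0], [0, 0, 2]] with rank 1, so corank 2. A Groebner basis of the Jacobian ideal J(f) in C{u,v,w} is {v^5, u*v^3 + 13*v^4/48, u^2 + u*v/2 + v^2/16, w}; counting standard monomials gives mu = 8. Corank 2; j^3 = -(4*u + v)^3 is a perfect cube, so E-series; the 5-jet and mu = 8 give E_8.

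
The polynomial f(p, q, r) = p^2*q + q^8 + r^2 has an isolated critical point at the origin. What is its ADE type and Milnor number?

The Hessian of f at 0 has rank 1. Corank 2; j^3 = p^2*q has shape L^2 M (L != M), so D-series; mu = 9 gives D_9.

Type D_9, Milnor number mu = 9.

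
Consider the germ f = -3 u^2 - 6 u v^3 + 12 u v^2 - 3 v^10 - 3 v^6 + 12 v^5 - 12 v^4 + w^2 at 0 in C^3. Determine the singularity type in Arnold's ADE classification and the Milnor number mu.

Type A_9, Milnor number mu = 9.

The Hessian of f at 0 has rank 2. Corank 1: A-series; mu = 9 gives A_9.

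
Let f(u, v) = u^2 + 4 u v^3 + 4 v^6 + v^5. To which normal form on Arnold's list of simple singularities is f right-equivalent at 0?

A_{4}

The Hessian of f at 0 is [[2, 0], [0, 0]] with rank 1, so corank 1. A Groebner basis of the Jacobian ideal J(f) in C{u,v} is {u/2 + v^3, u^2, u*v}; counting standard monomials gives mu = 4. Corank 1: A-series; mu = 4 gives A_4.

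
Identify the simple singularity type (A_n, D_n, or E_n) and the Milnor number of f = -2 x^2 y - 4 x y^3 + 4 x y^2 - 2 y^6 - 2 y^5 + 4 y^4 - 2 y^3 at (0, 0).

Type D_7, Milnor number mu = 7.

The Hessian of f at 0 has rank 0. Corank 2; j^3 = -2*y*(x - y)^2 has shape L^2 M (L != M), so D-series; mu = 7 gives D_7.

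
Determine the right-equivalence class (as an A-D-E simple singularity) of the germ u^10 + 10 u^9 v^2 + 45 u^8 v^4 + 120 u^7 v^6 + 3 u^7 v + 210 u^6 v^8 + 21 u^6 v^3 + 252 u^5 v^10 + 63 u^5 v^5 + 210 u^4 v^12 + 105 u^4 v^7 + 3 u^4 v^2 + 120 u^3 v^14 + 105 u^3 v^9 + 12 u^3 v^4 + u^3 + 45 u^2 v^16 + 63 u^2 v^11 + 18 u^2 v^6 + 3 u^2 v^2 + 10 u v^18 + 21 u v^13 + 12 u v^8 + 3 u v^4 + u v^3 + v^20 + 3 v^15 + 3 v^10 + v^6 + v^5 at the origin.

The Hessian of f at 0 has rank 0. Corank 2; j^3 = u^3 is a perfect cube, so E-series; the 4-jet and mu = 7 give E_7.

E_7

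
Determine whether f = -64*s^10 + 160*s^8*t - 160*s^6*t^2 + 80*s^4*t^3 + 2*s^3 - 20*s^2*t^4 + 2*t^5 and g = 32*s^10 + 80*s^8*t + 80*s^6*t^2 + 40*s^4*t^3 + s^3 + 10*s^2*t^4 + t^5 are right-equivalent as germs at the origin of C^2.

Yes.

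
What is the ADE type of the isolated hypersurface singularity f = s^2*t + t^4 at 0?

D5

The Hessian of f at 0 has rank 0. Corank 2; j^3 = s^2*t has shape L^2 M (L != M), so D-series; mu = 5 gives D_5.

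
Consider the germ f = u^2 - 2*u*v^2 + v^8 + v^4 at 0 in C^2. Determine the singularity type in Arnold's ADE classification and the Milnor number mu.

Type A7, Milnor number mu = 7.

The Hessian of f at 0 has rank 1. Corank 1: A-series; mu = 7 gives A_7.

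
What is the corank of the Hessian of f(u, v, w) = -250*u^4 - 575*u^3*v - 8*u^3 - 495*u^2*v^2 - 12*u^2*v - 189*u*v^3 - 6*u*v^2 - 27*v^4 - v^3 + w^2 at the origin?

The Hessian at 0 is [[0, 0, 0], [0, 0, 0], [0, 0, 2]] of rank 1; hence corank 2.

2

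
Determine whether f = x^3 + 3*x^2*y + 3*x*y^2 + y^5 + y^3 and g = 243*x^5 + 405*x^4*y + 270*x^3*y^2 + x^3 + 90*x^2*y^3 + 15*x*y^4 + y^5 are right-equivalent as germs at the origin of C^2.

The Hessian of f at 0 is [[0, 0], [0, 0]] with rank 0, so corank 2. A Groebner basis of the Jacobian ideal J(f) in C{x,y} is {y^4, x^2 + 2*x*y + y^2}; counting standard monomials gives mu = 8. Corank 2; j^3 = (x + y)^3 is a perfect cube, so E-series; the 5-jet and mu = 8 give E_8. The Hessian of g at 0 is [[0, 0], [0, 0]] with rank 0, so corank 2. A Groebner basis of the Jacobian ideal J(g) in C{x,y} is {y^5, x*y^3 + y^4/12, x^2}; counting standard monomials gives mu = 8. Corank 2; j^3 = x^3 is a perfect cube, so E-series; the 5-jet and mu = 8 give E_8. Both have type E_8, hence right-equivalent.

Yes.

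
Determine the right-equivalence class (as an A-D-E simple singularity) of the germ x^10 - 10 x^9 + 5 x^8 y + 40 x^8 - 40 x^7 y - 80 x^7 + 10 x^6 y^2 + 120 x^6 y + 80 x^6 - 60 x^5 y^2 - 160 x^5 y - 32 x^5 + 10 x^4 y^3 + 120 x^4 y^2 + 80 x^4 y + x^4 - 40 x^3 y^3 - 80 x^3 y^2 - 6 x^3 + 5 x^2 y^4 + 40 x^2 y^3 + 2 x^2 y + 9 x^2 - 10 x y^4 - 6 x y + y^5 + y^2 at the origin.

A_4

The Hessian of f at 0 is [[18, -6], [-6, 2]] with rank 1, so corank 1. A Groebner basis of the Jacobian ideal J(f) in C{x,y} is {-243*x/2 + y^3 + 9*y^2/2 + 81*y/2, x^2 - 3*x + y, x*y - 9*x/2 - y^2/6 + 3*y/2}; counting standard monomials gives mu = 4. Corank 1: A-series; mu = 4 gives A_4.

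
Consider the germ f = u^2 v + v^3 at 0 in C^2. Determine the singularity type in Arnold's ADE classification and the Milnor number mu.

The Hessian of f at 0 is [[0, 0], [0, 0]] with rank 0, so corank 2. A Groebner basis of the Jacobian ideal J(f) in C{u,v} is {v^3, u^2 + 3*v^2, u*v}; counting standard monomials gives mu = 4. Corank 2; j^3 = v*(u^2 + v^2) splits into three distinct lines over C (the quadratic factor has nonzero discriminant), so D_4.

Type D_4, Milnor number mu = 4.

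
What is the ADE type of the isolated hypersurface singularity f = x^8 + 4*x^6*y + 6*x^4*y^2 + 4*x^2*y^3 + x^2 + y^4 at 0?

A_{3}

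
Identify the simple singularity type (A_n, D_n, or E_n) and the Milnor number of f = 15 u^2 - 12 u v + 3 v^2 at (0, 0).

The Hessian of f at 0 is [[30, -12], [-12, 6]] with rank 2, so corank 0. A Groebner basis of the Jacobian ideal J(f) in C{u,v} is {u, v}; counting standard monomials gives mu = 1. Corank 0: nondegenerate Morse point, so A_1.

Type A1, Milnor number mu = 1.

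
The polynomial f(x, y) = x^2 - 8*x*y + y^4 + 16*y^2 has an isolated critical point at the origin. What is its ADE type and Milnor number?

Type A_3, Milnor number mu = 3.

The Hessian of f at 0 has rank 1. Corank 1: A-series; mu = 3 gives A_3.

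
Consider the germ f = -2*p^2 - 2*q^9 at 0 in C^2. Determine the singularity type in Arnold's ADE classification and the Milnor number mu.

The Hessian of f at 0 has rank 1. Corank 1: A-series; mu = 8 gives A_8.

Type A_8, Milnor number mu = 8.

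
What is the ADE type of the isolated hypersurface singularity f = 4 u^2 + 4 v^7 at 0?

The Hessian of f at 0 is [[8, 0], [0, 0]] with rank 1, so corank 1. A Groebner basis of the Jacobian ideal J(f) in C{u,v} is {v^6, u}; counting standard monomials gives mu = 6. Corank 1: A-series; mu = 6 gives A_6.

A6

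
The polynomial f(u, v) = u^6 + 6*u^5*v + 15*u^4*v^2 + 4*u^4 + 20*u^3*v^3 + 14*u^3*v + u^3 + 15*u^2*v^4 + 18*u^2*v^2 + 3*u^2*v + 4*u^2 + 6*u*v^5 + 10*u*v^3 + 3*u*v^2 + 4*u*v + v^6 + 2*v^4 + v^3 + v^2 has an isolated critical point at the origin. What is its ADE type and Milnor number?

The Hessian of f at 0 is [[8, 4], [4, 2]] with rank 1, so corank 1. A Groebner basis of the Jacobian ideal J(f) in C{u,v} is {v^2, u + v/2}; counting standard monomials gives mu = 2. Corank 1: A-series; mu = 2 gives A_2.

Type A_2, Milnor number mu = 2.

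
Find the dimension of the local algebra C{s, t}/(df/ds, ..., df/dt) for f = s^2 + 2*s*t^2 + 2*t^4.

The Hessian of f at 0 is [[2, 0], [0, 0]] with rank 1, so corank 1. A Groebner basis of the Jacobian ideal J(f) in C{s,t} is {s^2, s*t, s + t^2}; counting standard monomials gives mu = 3. Corank 1: A-series; mu = 3 gives A_3.

3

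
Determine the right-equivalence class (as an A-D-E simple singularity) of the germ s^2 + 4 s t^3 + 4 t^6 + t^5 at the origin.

The Hessian of f at 0 has rank 1. Corank 1: A-series; mu = 4 gives A_4.

A_{4}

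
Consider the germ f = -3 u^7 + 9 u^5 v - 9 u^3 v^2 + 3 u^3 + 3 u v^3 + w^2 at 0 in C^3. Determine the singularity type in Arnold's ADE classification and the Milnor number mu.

Type E7, Milnor number mu = 7.

The Hessian of f at 0 is [[0, 0, 0], [0, 0, 0], [0, 0, 2]] with rank 1, so corank 2. A Groebner basis of the Jacobian ideal J(f) in C{u,v,w} is {u^3, u*v^2, 3*u^2 + v^3, w}; counting standard monomials gives mu = 7. Corank 2; j^3 = 3*u^3 is a perfect cube, so E-series; the 4-jet and mu = 7 give E_7.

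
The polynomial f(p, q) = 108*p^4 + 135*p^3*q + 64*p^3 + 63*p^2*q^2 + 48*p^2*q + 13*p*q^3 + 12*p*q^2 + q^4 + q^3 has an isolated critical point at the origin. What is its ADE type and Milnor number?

Type E_7, Milnor number mu = 7.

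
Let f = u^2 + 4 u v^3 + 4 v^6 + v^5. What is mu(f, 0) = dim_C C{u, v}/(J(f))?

4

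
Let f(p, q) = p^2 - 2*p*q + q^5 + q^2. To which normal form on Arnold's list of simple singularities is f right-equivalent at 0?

The Hessian of f at 0 is [[2, -2], [-2, 2]] with rank 1, so corank 1. A Groebner basis of the Jacobian ideal J(f) in C{p,q} is {q^4, p - q}; counting standard monomials gives mu = 4. Corank 1: A-series; mu = 4 gives A_4.

A_4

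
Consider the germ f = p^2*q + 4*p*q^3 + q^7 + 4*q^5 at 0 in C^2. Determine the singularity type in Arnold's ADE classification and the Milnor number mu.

Type D_{8}, Milnor number mu = 8.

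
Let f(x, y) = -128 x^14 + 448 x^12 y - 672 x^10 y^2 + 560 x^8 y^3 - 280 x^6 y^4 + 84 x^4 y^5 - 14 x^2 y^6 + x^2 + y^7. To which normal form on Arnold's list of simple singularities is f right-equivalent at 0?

A_6

The Hessian of f at 0 has rank 1. Corank 1: A-series; mu = 6 gives A_6.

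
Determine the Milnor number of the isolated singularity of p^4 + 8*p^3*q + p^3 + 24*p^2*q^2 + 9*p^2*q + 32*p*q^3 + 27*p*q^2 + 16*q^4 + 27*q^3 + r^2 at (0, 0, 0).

The Hessian of f at 0 is [[0, 0, 0], [0, 0, 0], [0, 0, 2]] with rank 1, so corank 2. A Groebner basis of the Jacobian ideal J(f) in C{p,q,r} is {q^4, p*q^2 + 8*q^3/3, p^2 + 6*p*q + 9*q^2, r}; counting standard monomials gives mu = 6. Corank 2; j^3 = (p + 3*q)^3 is a perfect cube, so E-series; the 4-jet and mu = 6 give E_6.

6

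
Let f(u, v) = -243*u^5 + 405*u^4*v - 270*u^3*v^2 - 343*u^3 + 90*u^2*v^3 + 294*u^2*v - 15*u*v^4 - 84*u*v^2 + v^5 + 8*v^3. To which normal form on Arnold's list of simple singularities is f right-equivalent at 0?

E8

The Hessian of f at 0 has rank 0. Corank 2; j^3 = -(7*u - 2*v)^3 is a perfect cube, so E-series; the 5-jet and mu = 8 give E_8.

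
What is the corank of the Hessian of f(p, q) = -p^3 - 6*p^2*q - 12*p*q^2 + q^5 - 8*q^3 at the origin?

2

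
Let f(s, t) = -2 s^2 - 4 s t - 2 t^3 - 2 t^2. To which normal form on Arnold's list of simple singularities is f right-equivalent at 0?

A2

The Hessian of f at 0 is [[-4, -4], [-4, -4]] with rank 1, so corank 1. A Groebner basis of the Jacobian ideal J(f) in C{s,t} is {t^2, s + t}; counting standard monomials gives mu = 2. Corank 1: A-series; mu = 2 gives A_2.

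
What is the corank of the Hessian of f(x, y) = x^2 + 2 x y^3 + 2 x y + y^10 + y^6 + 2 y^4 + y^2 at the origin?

1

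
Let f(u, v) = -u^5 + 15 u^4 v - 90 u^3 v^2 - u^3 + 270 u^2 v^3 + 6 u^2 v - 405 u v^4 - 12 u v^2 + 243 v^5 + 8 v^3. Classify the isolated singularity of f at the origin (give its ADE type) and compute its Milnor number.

The Hessian of f at 0 has rank 0. Corank 2; j^3 = -(u - 2*v)^3 is a perfect cube, so E-series; the 5-jet and mu = 8 give E_8.

Type E8, Milnor number mu = 8.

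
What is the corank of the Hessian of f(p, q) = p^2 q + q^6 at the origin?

2

Hessian at 0 has rank 0.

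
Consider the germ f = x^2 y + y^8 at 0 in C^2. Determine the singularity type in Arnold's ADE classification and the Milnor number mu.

Type D9, Milnor number mu = 9.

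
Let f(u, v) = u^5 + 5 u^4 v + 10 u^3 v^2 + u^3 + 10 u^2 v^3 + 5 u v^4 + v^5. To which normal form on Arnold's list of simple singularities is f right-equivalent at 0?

E_{8}

The Hessian of f at 0 has rank 0. Corank 2; j^3 = u^3 is a perfect cube, so E-series; the 5-jet and mu = 8 give E_8.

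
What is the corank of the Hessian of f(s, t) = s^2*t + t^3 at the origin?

2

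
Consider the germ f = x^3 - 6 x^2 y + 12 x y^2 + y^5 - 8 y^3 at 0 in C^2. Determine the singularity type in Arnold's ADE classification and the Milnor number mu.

The Hessian of f at 0 has rank 0. Corank 2; j^3 = (x - 2*y)^3 is a perfect cube, so E-series; the 5-jet and mu = 8 give E_8.

Type E_8, Milnor number mu = 8.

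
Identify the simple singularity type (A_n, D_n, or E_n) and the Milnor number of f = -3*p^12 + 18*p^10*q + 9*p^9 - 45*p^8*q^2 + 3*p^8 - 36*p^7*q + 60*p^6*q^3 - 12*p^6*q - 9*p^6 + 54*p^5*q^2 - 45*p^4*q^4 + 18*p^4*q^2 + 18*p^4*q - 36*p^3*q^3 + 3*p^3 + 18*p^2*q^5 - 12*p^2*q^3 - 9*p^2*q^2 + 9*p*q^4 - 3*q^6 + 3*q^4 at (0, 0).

The Hessian of f at 0 has rank 0. Corank 2; j^3 = 3*p^3 is a perfect cube, so E-series; the 4-jet and mu = 6 give E_6.

Type E_{6}, Milnor number mu = 6.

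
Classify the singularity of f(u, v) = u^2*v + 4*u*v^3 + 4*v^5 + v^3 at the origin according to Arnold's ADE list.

The Hessian of f at 0 is [[0, 0], [0, 0]] with rank 0, so corank 2. A Groebner basis of the Jacobian ideal J(f) in C{u,v} is {v^3, u^2 + 3*v^2, u*v}; counting standard monomials gives mu = 4. Corank 2; j^3 = v*(u^2 + v^2) splits into three distinct lines over C (the quadratic factor has nonzero discriminant), so D_4.

D4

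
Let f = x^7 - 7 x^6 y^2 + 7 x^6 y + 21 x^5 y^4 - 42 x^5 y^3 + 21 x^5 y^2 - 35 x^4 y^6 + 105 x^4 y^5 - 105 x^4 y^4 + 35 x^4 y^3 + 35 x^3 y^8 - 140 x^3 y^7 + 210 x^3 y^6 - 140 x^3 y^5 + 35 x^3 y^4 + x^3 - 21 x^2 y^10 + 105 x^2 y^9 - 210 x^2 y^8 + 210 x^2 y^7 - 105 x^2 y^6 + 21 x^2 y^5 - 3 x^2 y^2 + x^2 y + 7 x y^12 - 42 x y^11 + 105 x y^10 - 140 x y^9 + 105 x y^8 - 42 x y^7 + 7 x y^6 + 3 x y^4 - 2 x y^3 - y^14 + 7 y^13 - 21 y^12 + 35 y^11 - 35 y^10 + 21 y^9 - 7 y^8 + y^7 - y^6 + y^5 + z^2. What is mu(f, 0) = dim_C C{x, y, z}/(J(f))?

8

The Hessian of f at 0 is [[0, 0, 0], [0, 0, 0], [0, 0, 2]] with rank 1, so corank 2. A Groebner basis of the Jacobian ideal J(f) in C{x,y,z} is {-x^2 - x*y + y^4 + y^3, x^3 - x*y/7 + y^3/7, -x^2 + x*y^2 - x*y + y^3, z}; counting standard monomials gives mu = 8. Corank 2; j^3 = x^2*(x + y) has shape L^2 M (L != M), so D-series; mu = 8 gives D_8.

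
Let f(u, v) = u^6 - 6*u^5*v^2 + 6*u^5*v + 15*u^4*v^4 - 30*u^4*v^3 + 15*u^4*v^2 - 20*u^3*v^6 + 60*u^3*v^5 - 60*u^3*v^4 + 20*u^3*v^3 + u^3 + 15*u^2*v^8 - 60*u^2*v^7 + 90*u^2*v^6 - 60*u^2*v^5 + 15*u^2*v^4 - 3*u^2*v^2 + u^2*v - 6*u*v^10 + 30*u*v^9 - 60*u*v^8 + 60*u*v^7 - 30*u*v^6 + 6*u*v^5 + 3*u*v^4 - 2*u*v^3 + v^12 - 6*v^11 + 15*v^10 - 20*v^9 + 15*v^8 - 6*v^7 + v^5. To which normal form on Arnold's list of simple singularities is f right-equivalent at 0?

The Hessian of f at 0 has rank 0. Corank 2; j^3 = u^2*(u + v) has shape L^2 M (L != M), so D-series; mu = 7 gives D_7.

D_{7}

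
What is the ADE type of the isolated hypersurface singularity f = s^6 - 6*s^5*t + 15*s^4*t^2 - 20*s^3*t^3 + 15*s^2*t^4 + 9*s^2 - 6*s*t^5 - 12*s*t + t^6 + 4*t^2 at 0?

The Hessian of f at 0 is [[18, -12], [-12, 8]] with rank 1, so corank 1. A Groebner basis of the Jacobian ideal J(f) in C{s,t} is {t^5, s - 2*t/3}; counting standard monomials gives mu = 5. Corank 1: A-series; mu = 5 gives A_5.

A5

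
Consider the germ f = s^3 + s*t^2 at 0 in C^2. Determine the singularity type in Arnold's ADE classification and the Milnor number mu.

Type D4, Milnor number mu = 4.

The Hessian of f at 0 is [[0, 0], [0, 0]] with rank 0, so corank 2. A Groebner basis of the Jacobian ideal J(f) in C{s,t} is {t^3, s^2 + t^2/3, s*t}; counting standard monomials gives mu = 4. Corank 2; j^3 = s*(s^2 + t^2) splits into three distinct lines over C (the quadratic factor has nonzero discriminant), so D_4.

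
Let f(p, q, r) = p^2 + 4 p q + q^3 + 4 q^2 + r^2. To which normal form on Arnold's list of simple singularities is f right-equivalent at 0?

A2

The Hessian of f at 0 is [[2, 4, 0], [4, 8, 0], [0, 0, 2]] with rank 2, so corank 1. A Groebner basis of the Jacobian ideal J(f) in C{p,q,r} is {q^2, p + 2*q, r}; counting standard monomials gives mu = 2. Corank 1: A-series; mu = 2 gives A_2.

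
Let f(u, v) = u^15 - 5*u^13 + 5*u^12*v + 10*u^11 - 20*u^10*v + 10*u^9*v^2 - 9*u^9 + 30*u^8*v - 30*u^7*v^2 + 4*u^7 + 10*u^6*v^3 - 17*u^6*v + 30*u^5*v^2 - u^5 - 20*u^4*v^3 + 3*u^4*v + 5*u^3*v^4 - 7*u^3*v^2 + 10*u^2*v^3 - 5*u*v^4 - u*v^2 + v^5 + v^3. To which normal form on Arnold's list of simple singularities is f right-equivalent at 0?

D_6

The Hessian of f at 0 is [[0, 0], [0, 0]] with rank 0, so corank 2. A Groebner basis of the Jacobian ideal J(f) in C{u,v} is {u^4 + v^2/5, v^3, u*v - 6*v^2/5}; counting standard monomials gives mu = 6. Corank 2; j^3 = -v^2*(u - v) has shape L^2 M (L != M), so D-series; mu = 6 gives D_6.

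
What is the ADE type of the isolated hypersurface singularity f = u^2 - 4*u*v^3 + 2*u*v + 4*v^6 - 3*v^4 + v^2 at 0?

The Hessian of f at 0 has rank 1. Corank 1: A-series; mu = 3 gives A_3.

A_{3}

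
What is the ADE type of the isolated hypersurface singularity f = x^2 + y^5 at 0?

The Hessian of f at 0 is [[2, 0], [0, 0]] with rank 1, so corank 1. A Groebner basis of the Jacobian ideal J(f) in C{x,y} is {y^4, x}; counting standard monomials gives mu = 4. Corank 1: A-series; mu = 4 gives A_4.

A_{4}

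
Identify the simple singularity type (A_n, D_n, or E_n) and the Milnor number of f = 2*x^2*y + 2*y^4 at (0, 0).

The Hessian of f at 0 has rank 0. Corank 2; j^3 = 2*x^2*y has shape L^2 M (L != M), so D-series; mu = 5 gives D_5.

Type D_{5}, Milnor number mu = 5.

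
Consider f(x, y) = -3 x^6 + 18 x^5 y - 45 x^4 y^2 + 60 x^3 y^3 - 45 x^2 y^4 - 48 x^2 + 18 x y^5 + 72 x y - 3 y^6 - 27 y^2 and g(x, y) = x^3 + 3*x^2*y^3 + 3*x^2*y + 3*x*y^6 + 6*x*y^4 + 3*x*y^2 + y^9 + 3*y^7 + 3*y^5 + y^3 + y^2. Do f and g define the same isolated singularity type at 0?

The Hessian of f at 0 has rank 1. Corank 1: A-series; mu = 5 gives A_5. The Hessian of g at 0 has rank 1. Corank 1: A-series; mu = 2 gives A_2. f is A_5 but g is A_2, hence not right-equivalent.

No.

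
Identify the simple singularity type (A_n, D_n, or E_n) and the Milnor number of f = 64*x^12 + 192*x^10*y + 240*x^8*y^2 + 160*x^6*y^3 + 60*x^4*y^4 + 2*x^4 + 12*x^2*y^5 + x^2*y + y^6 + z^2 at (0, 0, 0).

The Hessian of f at 0 is [[0, 0, 0], [0, 0, 0], [0, 0, 2]] with rank 1, so corank 2. A Groebner basis of the Jacobian ideal J(f) in C{x,y,z} is {x^2/6 + y^5, x^3, x*y, z}; counting standard monomials gives mu = 7. Corank 2; j^3 = x^2*y has shape L^2 M (L != M), so D-series; mu = 7 gives D_7.

Type D_7, Milnor number mu = 7.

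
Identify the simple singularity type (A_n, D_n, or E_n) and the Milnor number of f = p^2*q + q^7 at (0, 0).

The Hessian of f at 0 has rank 0. Corank 2; j^3 = p^2*q has shape L^2 M (L != M), so D-series; mu = 8 gives D_8.

Type D8, Milnor number mu = 8.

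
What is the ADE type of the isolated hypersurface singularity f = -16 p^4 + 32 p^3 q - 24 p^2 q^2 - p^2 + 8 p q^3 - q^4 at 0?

A_{3}

The Hessian of f at 0 has rank 1. Corank 1: A-series; mu = 3 gives A_3.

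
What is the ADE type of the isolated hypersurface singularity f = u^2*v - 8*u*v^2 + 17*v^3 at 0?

The Hessian of f at 0 is [[0, 0], [0, 0]] with rank 0, so corank 2. A Groebner basis of the Jacobian ideal J(f) in C{u,v} is {v^3, u^2 - 13*v^2, u*v - 4*v^2}; counting standard monomials gives mu = 4. Corank 2; j^3 = v*(u^2 - 8*u*v + 17*v^2) splits into three distinct lines over C (the quadratic factor has nonzero discriminant), so D_4.

D4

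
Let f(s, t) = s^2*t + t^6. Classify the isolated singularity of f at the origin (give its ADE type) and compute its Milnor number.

The Hessian of f at 0 is [[0, 0], [0, 0]] with rank 0, so corank 2. A Groebner basis of the Jacobian ideal J(f) in C{s,t} is {s^2/6 + t^5, s^3, s*t}; counting standard monomials gives mu = 7. Corank 2; j^3 = s^2*t has shape L^2 M (L != M), so D-series; mu = 7 gives D_7.

Type D_{7}, Milnor number mu = 7.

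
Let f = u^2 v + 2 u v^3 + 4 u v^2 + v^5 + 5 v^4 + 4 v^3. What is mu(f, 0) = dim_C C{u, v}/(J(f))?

5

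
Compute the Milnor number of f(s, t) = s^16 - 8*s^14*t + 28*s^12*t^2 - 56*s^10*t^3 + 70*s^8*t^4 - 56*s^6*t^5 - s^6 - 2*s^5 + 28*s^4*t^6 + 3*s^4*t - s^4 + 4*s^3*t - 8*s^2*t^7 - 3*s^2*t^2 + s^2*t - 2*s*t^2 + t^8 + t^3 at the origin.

The Hessian of f at 0 has rank 0. Corank 2; j^3 = t*(s - t)^2 has shape L^2 M (L != M), so D-series; mu = 9 gives D_9.

9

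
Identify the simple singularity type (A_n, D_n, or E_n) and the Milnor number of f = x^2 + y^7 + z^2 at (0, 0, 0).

Type A_6, Milnor number mu = 6.

The Hessian of f at 0 has rank 2. Corank 1: A-series; mu = 6 gives A_6.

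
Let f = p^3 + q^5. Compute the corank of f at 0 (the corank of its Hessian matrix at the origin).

Hessian at 0 has rank 0.

2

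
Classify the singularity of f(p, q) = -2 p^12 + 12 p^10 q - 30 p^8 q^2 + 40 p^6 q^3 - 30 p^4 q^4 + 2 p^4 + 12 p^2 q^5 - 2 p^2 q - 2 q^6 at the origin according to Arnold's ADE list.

The Hessian of f at 0 is [[0, 0], [0, 0]] with rank 0, so corank 2. A Groebner basis of the Jacobian ideal J(f) in C{p,q} is {p^2/6 + q^5, p^3, p*q}; counting standard monomials gives mu = 7. Corank 2; j^3 = -2*p^2*q has shape L^2 M (L != M), so D-series; mu = 7 gives D_7.

D_7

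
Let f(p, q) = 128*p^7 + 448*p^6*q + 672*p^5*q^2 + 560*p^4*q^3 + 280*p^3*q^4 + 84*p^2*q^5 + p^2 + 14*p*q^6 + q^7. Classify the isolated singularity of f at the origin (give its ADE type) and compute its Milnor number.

Type A_{6}, Milnor number mu = 6.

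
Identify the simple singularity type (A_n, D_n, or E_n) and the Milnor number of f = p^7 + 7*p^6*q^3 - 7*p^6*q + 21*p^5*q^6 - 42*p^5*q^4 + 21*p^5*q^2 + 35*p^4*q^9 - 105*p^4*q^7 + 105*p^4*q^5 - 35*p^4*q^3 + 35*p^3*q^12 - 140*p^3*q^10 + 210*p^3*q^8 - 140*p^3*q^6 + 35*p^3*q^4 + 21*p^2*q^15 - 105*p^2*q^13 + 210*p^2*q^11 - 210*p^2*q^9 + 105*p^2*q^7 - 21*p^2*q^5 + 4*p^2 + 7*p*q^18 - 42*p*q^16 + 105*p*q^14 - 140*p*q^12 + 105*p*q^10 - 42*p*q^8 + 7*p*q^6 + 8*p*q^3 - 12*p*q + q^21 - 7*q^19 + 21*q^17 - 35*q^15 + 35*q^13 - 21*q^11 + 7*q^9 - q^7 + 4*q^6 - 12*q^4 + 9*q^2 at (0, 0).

Type A_6, Milnor number mu = 6.

The Hessian of f at 0 has rank 1. Corank 1: A-series; mu = 6 gives A_6.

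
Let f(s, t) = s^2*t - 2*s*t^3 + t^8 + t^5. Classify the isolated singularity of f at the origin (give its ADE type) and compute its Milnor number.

Type D_{9}, Milnor number mu = 9.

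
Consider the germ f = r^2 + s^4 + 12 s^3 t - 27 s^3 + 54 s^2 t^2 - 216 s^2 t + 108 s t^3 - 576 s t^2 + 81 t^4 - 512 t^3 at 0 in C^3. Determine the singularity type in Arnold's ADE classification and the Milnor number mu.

Type E6, Milnor number mu = 6.

The Hessian of f at 0 has rank 1. Corank 2; j^3 = -(3*s + 8*t)^3 is a perfect cube, so E-series; the 4-jet and mu = 6 give E_6.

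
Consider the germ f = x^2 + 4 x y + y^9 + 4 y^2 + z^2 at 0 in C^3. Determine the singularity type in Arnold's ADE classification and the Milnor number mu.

Type A8, Milnor number mu = 8.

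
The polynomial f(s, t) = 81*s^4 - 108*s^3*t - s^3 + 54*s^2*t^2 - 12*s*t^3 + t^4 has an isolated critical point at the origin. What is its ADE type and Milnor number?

The Hessian of f at 0 has rank 0. Corank 2; j^3 = -s^3 is a perfect cube, so E-series; the 4-jet and mu = 6 give E_6.

Type E_{6}, Milnor number mu = 6.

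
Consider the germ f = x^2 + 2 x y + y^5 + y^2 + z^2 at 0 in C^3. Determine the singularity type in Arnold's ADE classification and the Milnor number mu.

Type A_{4}, Milnor number mu = 4.

The Hessian of f at 0 has rank 2. Corank 1: A-series; mu = 4 gives A_4.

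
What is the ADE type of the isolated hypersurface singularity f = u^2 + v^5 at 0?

The Hessian of f at 0 has rank 1. Corank 1: A-series; mu = 4 gives A_4.

A4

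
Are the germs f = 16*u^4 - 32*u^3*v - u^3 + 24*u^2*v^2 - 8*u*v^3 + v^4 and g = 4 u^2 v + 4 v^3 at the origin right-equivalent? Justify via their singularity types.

The Hessian of f at 0 has rank 0. Corank 2; j^3 = -u^3 is a perfect cube, so E-series; the 4-jet and mu = 6 give E_6. The Hessian of g at 0 has rank 0. Corank 2; j^3 = 4*v*(u^2 + v^2) splits into three distinct lines over C (the quadratic factor has nonzero discriminant), so D_4. f is E_6 but g is D_4, hence not right-equivalent.

No.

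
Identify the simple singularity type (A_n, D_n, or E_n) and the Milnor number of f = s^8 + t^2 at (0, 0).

The Hessian of f at 0 is [[0, 0], [0, 2]] with rank 1, so corank 1. A Groebner basis of the Jacobian ideal J(f) in C{s,t} is {s^7, t}; counting standard monomials gives mu = 7. Corank 1: A-series; mu = 7 gives A_7.

Type A_7, Milnor number mu = 7.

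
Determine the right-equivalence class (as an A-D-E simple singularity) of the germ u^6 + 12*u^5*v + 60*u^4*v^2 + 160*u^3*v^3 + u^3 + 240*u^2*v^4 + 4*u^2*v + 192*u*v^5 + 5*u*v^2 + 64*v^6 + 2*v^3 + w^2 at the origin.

D_{7}

The Hessian of f at 0 has rank 1. Corank 2; j^3 = (u + v)^2*(u + 2*v) has shape L^2 M (L != M), so D-series; mu = 7 gives D_7.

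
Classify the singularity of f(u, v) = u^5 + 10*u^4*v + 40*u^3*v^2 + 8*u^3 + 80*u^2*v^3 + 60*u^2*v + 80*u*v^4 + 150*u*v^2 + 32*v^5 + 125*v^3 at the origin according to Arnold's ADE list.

The Hessian of f at 0 has rank 0. Corank 2; j^3 = (2*u + 5*v)^3 is a perfect cube, so E-series; the 5-jet and mu = 8 give E_8.

E_{8}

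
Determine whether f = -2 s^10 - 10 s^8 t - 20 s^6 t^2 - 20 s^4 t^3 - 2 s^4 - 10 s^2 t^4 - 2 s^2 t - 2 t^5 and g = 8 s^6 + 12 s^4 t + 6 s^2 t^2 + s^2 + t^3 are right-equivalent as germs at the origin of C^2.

No.

The Hessian of f at 0 is [[0, 0], [0, 0]] with rank 0, so corank 2. A Groebner basis of the Jacobian ideal J(f) in C{s,t} is {s^2/5 + t^4, s^3, s*t}; counting standard monomials gives mu = 6. Corank 2; j^3 = -2*s^2*t has shape L^2 M (L != M), so D-series; mu = 6 gives D_6. The Hessian of g at 0 is [[2, 0], [0, 0]] with rank 1, so corank 1. A Groebner basis of the Jacobian ideal J(g) in C{s,t} is {t^2, s}; counting standard monomials gives mu = 2. Corank 1: A-series; mu = 2 gives A_2. f is D_6 but g is A_2, hence not right-equivalent.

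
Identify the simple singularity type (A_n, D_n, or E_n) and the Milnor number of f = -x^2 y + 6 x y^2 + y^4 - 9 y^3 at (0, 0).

Type D_{5}, Milnor number mu = 5.

The Hessian of f at 0 has rank 0. Corank 2; j^3 = -y*(x - 3*y)^2 has shape L^2 M (L != M), so D-series; mu = 5 gives D_5.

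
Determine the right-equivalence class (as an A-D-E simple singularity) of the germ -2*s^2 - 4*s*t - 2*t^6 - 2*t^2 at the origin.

The Hessian of f at 0 has rank 1. Corank 1: A-series; mu = 5 gives A_5.

A_5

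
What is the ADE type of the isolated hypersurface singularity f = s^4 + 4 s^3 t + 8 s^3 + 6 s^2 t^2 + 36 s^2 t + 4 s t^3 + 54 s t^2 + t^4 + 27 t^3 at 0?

E6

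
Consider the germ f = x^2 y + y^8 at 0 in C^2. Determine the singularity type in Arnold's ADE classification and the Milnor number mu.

Type D_{9}, Milnor number mu = 9.

The Hessian of f at 0 is [[0, 0], [0, 0]] with rank 0, so corank 2. A Groebner basis of the Jacobian ideal J(f) in C{x,y} is {x^2/8 + y^7, x^3, x*y}; counting standard monomials gives mu = 9. Corank 2; j^3 = x^2*y has shape L^2 M (L != M), so D-series; mu = 9 gives D_9.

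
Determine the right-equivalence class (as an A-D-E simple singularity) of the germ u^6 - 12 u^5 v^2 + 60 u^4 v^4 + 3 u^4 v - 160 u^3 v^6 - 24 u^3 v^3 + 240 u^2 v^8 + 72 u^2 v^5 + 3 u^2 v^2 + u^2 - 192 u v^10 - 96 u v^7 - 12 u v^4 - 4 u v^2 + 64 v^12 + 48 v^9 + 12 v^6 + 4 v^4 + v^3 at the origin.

A_2

The Hessian of f at 0 has rank 1. Corank 1: A-series; mu = 2 gives A_2.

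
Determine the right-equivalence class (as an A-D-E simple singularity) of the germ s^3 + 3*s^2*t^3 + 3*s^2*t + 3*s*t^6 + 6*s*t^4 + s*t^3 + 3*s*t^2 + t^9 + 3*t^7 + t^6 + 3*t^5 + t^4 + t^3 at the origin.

E7

The Hessian of f at 0 is [[0, 0], [0, 0]] with rank 0, so corank 2. A Groebner basis of the Jacobian ideal J(f) in C{s,t} is {s^3 + 3*s^2*t + 6*s^2 + 12*s*t + 6*t^2, -3*s^2 + s*t^2 - 6*s*t - 3*t^2, 3*s^2 + 6*s*t + t^3 + 3*t^2}; counting standard monomials gives mu = 7. Corank 2; j^3 = (s + t)^3 is a perfect cube, so E-series; the 4-jet and mu = 7 give E_7.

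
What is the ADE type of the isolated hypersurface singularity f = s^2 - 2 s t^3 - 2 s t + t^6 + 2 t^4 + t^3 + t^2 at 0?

The Hessian of f at 0 is [[2, -2], [-2, 2]] with rank 1, so corank 1. A Groebner basis of the Jacobian ideal J(f) in C{s,t} is {t^2, s - t}; counting standard monomials gives mu = 2. Corank 1: A-series; mu = 2 gives A_2.

A_{2}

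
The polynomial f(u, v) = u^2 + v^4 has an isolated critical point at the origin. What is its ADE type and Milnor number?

The Hessian of f at 0 has rank 1. Corank 1: A-series; mu = 3 gives A_3.

Type A3, Milnor number mu = 3.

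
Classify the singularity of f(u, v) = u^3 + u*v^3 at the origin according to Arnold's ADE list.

The Hessian of f at 0 has rank 0. Corank 2; j^3 = u^3 is a perfect cube, so E-series; the 4-jet and mu = 7 give E_7.

E_7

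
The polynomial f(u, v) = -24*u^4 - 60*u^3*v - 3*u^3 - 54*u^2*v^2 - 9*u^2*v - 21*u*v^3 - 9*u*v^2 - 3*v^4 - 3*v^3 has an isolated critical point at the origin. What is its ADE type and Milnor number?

Type E_{7}, Milnor number mu = 7.

The Hessian of f at 0 has rank 0. Corank 2; j^3 = -3*(u + v)^3 is a perfect cube, so E-series; the 4-jet and mu = 7 give E_7.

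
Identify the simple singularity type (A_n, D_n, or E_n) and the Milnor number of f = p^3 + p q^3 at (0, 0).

The Hessian of f at 0 is [[0, 0], [0, 0]] with rank 0, so corank 2. A Groebner basis of the Jacobian ideal J(f) in C{p,q} is {p^3, p*q^2, 3*p^2 + q^3}; counting standard monomials gives mu = 7. Corank 2; j^3 = p^3 is a perfect cube, so E-series; the 4-jet and mu = 7 give E_7.

Type E7, Milnor number mu = 7.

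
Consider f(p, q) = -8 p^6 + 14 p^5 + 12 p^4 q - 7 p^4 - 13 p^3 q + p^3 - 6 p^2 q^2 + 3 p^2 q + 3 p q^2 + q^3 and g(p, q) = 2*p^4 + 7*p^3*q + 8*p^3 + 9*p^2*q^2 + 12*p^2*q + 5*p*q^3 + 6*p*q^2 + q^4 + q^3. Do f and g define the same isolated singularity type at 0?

Yes.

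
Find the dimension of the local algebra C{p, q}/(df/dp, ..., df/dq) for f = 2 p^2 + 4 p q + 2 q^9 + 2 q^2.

The Hessian of f at 0 has rank 1. Corank 1: A-series; mu = 8 gives A_8.

8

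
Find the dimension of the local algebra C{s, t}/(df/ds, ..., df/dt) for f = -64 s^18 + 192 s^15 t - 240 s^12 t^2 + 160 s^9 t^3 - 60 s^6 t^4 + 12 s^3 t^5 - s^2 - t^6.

5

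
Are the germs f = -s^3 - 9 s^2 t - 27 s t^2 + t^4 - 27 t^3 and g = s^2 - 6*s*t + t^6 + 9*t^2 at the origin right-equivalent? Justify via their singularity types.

No.

The Hessian of f at 0 has rank 0. Corank 2; j^3 = -(s + 3*t)^3 is a perfect cube, so E-series; the 4-jet and mu = 6 give E_6. The Hessian of g at 0 has rank 1. Corank 1: A-series; mu = 5 gives A_5. f is E_6 but g is A_5, hence not right-equivalent.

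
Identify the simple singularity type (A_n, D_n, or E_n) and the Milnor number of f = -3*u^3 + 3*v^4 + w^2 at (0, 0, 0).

Type E6, Milnor number mu = 6.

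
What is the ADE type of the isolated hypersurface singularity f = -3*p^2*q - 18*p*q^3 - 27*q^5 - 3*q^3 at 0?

D4

The Hessian of f at 0 has rank 0. Corank 2; j^3 = -3*q*(p^2 + q^2) splits into three distinct lines over C (the quadratic factor has nonzero discriminant), so D_4.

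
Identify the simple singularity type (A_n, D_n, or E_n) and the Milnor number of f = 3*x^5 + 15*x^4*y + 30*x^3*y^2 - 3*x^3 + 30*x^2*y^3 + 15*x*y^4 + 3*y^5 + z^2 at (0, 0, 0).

Type E8, Milnor number mu = 8.

The Hessian of f at 0 is [[0, 0, 0], [0, 0, 0], [0, 0, 2]] with rank 1, so corank 2. A Groebner basis of the Jacobian ideal J(f) in C{x,y,z} is {y^5, x*y^3 + y^4/4, x^2, z}; counting standard monomials gives mu = 8. Corank 2; j^3 = -3*x^3 is a perfect cube, so E-series; the 5-jet and mu = 8 give E_8.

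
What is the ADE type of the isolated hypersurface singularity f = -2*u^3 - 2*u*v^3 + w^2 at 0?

E_7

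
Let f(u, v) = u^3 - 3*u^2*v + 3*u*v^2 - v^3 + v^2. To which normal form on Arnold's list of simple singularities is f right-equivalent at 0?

A_{2}

The Hessian of f at 0 has rank 1. Corank 1: A-series; mu = 2 gives A_2.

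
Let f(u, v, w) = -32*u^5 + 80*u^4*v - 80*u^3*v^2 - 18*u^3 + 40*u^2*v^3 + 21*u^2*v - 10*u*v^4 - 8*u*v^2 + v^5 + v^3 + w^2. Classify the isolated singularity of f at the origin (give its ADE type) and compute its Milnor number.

The Hessian of f at 0 has rank 1. Corank 2; j^3 = -(2*u - v)*(3*u - v)^2 has shape L^2 M (L != M), so D-series; mu = 6 gives D_6.

Type D_6, Milnor number mu = 6.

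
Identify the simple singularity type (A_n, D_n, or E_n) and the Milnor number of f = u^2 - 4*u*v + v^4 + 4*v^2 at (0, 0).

Type A_3, Milnor number mu = 3.

The Hessian of f at 0 has rank 1. Corank 1: A-series; mu = 3 gives A_3.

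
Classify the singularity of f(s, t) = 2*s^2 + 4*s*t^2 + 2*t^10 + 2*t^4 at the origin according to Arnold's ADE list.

A_{9}

The Hessian of f at 0 has rank 1. Corank 1: A-series; mu = 9 gives A_9.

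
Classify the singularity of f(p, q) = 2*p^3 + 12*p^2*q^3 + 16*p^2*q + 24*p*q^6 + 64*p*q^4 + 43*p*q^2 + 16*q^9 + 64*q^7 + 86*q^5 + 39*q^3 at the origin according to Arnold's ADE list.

D_4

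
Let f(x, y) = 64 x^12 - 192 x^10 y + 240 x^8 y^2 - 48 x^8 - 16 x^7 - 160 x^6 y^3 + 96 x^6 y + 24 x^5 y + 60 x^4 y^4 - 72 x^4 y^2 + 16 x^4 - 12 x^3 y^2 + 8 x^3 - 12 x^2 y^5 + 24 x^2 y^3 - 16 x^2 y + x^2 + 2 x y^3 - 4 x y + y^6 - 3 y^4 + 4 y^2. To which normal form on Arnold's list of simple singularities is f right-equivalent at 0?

A_3

The Hessian of f at 0 is [[2, -4], [-4, 8]] with rank 1, so corank 1. A Groebner basis of the Jacobian ideal J(f) in C{x,y} is {x^2 + x/4 - y/2, x*y + x/8 - y/4, x/16 + y^2 - y/8}; counting standard monomials gives mu = 3. Corank 1: A-series; mu = 3 gives A_3.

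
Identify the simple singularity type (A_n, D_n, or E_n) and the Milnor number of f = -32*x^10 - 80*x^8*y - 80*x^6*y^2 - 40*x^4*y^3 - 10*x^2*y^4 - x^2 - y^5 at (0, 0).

Type A_{4}, Milnor number mu = 4.

The Hessian of f at 0 has rank 1. Corank 1: A-series; mu = 4 gives A_4.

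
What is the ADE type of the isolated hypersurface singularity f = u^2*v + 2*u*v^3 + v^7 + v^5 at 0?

The Hessian of f at 0 has rank 0. Corank 2; j^3 = u^2*v has shape L^2 M (L != M), so D-series; mu = 8 gives D_8.

D_8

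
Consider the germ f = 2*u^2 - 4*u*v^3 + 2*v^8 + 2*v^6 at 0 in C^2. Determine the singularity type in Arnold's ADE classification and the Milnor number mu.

Type A7, Milnor number mu = 7.

The Hessian of f at 0 has rank 1. Corank 1: A-series; mu = 7 gives A_7.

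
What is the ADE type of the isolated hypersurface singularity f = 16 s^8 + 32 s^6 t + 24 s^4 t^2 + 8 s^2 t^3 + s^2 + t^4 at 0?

A_{3}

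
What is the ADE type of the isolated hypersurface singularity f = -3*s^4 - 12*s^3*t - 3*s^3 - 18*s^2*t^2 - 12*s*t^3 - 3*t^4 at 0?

The Hessian of f at 0 has rank 0. Corank 2; j^3 = -3*s^3 is a perfect cube, so E-series; the 4-jet and mu = 6 give E_6.

E_{6}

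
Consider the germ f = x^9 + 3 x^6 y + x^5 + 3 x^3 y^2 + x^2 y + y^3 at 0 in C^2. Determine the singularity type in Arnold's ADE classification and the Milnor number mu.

Type D_4, Milnor number mu = 4.

The Hessian of f at 0 has rank 0. Corank 2; j^3 = y*(x^2 + y^2) splits into three distinct lines over C (the quadratic factor has nonzero discriminant), so D_4.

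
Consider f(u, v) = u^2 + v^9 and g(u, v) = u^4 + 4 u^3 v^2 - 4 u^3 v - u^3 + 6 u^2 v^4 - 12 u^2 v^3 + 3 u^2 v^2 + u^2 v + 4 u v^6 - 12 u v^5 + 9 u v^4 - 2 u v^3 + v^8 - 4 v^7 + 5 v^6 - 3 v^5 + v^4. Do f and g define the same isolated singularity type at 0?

No.

The Hessian of f at 0 is [[2, 0], [0, 0]] with rank 1, so corank 1. A Groebner basis of the Jacobian ideal J(f) in C{u,v} is {v^8, u}; counting standard monomials gives mu = 8. Corank 1: A-series; mu = 8 gives A_8. The Hessian of g at 0 is [[0, 0], [0, 0]] with rank 0, so corank 2. A Groebner basis of the Jacobian ideal J(g) in C{u,v} is {u*v^2, u*v/5 + v^3, u^2 - 4*u*v/5}; counting standard monomials gives mu = 5. Corank 2; j^3 = -u^2*(u - v) has shape L^2 M (L != M), so D-series; mu = 5 gives D_5. f is A_8 but g is D_5, hence not right-equivalent.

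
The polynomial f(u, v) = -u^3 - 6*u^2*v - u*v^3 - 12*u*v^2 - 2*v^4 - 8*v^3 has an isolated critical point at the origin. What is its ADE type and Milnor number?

The Hessian of f at 0 has rank 0. Corank 2; j^3 = -(u + 2*v)^3 is a perfect cube, so E-series; the 4-jet and mu = 7 give E_7.

Type E_{7}, Milnor number mu = 7.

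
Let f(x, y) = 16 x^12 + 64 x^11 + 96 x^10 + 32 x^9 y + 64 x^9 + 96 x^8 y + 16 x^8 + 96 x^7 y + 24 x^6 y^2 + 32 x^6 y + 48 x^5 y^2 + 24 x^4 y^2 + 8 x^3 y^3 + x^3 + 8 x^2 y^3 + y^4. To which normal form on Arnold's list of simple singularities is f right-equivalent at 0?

E_6

The Hessian of f at 0 has rank 0. Corank 2; j^3 = x^3 is a perfect cube, so E-series; the 4-jet and mu = 6 give E_6.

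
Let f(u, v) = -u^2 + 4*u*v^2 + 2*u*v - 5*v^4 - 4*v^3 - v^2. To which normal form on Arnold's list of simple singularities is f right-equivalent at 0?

The Hessian of f at 0 is [[-2, 2], [2, -2]] with rank 1, so corank 1. A Groebner basis of the Jacobian ideal J(f) in C{u,v} is {u^2 - u/2 + v/2, u*v - u/2 + v/2, -u/2 + v^2 + v/2}; counting standard monomials gives mu = 3. Corank 1: A-series; mu = 3 gives A_3.

A3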